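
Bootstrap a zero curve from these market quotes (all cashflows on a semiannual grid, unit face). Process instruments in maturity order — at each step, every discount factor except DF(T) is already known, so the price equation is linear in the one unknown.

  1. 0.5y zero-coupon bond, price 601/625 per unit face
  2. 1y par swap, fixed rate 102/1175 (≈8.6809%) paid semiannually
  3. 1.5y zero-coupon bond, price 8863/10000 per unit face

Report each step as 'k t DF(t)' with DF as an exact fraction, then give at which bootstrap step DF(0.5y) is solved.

step 1 [0.5y] zero: DF = P = 601/625 ≈ 0.961600
step 2 [1y] swap r/2=51/1175: DF=(1 − 51/1175·(0.961600))/(1+51/1175) = 574/625 ≈ 0.918400
step 3 [1.5y] zero: DF = P = 8863/10000 ≈ 0.886300

1 1/2 601/625
2 1 574/625
3 3/2 8863/10000
DF(0.5y) is solved at step 1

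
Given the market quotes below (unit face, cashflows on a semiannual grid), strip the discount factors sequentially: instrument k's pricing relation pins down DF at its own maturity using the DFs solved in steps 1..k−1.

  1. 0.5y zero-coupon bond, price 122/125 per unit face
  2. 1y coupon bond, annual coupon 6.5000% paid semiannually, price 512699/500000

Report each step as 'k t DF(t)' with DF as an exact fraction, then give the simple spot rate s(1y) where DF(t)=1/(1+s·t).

1 1/2 122/125
2 1 1203/1250
s(1y) = (1/(1203/1250) − 1)/(1) = 47/1203 ≈ 3.9069%

step 1 [0.5y] zero: DF = P = 122/125 ≈ 0.976000
step 2 [1y] bond c/2=13/400: DF=(512699/500000 − 13/400·(0.976000))/(1+13/400) = 1203/1250 ≈ 0.962400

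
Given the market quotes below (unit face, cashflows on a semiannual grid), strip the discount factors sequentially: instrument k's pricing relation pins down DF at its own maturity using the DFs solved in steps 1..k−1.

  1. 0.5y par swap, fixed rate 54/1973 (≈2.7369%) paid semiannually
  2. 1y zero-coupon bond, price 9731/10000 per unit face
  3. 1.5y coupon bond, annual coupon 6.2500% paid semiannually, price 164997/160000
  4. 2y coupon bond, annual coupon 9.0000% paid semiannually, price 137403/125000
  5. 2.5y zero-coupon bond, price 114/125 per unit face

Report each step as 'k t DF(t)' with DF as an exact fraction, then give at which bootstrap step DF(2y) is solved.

1 1/2 1973/2000
2 1 9731/10000
3 3/2 4703/5000
4 2 927/1000
5 5/2 114/125
DF(2y) is solved at step 4

step 1 [0.5y] swap r/2=27/1973: DF=(1 − 27/1973·(0))/(1+27/1973) = 1973/2000 ≈ 0.986500
step 2 [1y] zero: DF = P = 9731/10000 ≈ 0.973100
step 3 [1.5y] bond c/2=1/32: DF=(164997/160000 − 1/32·(0.986500+0.973100))/(1+1/32) = 4703/5000 ≈ 0.940600
step 4 [2y] bond c/2=9/200: DF=(137403/125000 − 9/200·(0.986500+0.973100+0.940600))/(1+9/200) = 927/1000 ≈ 0.927000
step 5 [2.5y] zero: DF = P = 114/125 ≈ 0.912000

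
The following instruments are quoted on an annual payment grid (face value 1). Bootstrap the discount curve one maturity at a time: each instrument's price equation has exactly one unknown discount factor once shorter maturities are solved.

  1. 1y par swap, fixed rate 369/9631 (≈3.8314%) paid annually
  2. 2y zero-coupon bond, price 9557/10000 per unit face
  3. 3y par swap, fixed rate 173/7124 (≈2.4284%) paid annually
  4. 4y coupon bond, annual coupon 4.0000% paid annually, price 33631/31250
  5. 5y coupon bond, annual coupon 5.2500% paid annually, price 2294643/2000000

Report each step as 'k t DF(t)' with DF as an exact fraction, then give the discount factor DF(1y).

step 1 [1y] swap r/1=369/9631: DF=(1 − 369/9631·(0))/(1+369/9631) = 9631/10000 ≈ 0.963100
step 2 [2y] zero: DF = P = 9557/10000 ≈ 0.955700
step 3 [3y] swap r/1=173/7124: DF=(1 − 173/7124·(0.963100+0.955700))/(1+173/7124) = 2327/2500 ≈ 0.930800
step 4 [4y] bond c/1=1/25: DF=(33631/31250 − 1/25·(0.963100+0.955700+0.930800))/(1+1/25) = 2313/2500 ≈ 0.925200
step 5 [5y] bond c/1=21/400: DF=(2294643/2000000 − 21/400·(0.963100+0.955700+0.930800+0.925200))/(1+21/400) = 4509/5000 ≈ 0.901800

1 1 9631/10000
2 2 9557/10000
3 3 2327/2500
4 4 2313/2500
5 5 4509/5000
DF(1y) = 9631/10000 ≈ 0.963100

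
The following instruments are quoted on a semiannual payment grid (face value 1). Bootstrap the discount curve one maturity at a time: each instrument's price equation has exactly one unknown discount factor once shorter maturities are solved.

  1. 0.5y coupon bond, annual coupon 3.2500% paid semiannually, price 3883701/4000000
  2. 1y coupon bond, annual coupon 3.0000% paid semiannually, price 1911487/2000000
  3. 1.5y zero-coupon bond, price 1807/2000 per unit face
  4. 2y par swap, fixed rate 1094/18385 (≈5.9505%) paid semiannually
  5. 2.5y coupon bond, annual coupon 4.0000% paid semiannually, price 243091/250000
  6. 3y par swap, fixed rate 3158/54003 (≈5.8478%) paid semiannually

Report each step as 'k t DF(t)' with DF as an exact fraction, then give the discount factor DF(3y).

1 1/2 4777/5000
2 1 371/400
3 3/2 1807/2000
4 2 4453/5000
5 5/2 2203/2500
6 3 8421/10000
DF(3y) = 8421/10000 ≈ 0.842100

step 1 [0.5y] bond c/2=13/800: DF=(3883701/4000000 − 13/800·(0))/(1+13/800) = 4777/5000 ≈ 0.955400
step 2 [1y] bond c/2=3/200: DF=(1911487/2000000 − 3/200·(0.955400))/(1+3/200) = 371/400 ≈ 0.927500
step 3 [1.5y] zero: DF = P = 1807/2000 ≈ 0.903500
step 4 [2y] swap r/2=547/18385: DF=(1 − 547/18385·(0.955400+0.927500+0.903500))/(1+547/18385) = 4453/5000 ≈ 0.890600
step 5 [2.5y] bond c/2=1/50: DF=(243091/250000 − 1/50·(0.955400+0.927500+0.903500+0.890600))/(1+1/50) = 2203/2500 ≈ 0.881200
step 6 [3y] swap r/2=1579/54003: DF=(1 − 1579/54003·(0.955400+0.927500+0.903500+0.890600+0.881200))/(1+1579/54003) = 8421/10000 ≈ 0.842100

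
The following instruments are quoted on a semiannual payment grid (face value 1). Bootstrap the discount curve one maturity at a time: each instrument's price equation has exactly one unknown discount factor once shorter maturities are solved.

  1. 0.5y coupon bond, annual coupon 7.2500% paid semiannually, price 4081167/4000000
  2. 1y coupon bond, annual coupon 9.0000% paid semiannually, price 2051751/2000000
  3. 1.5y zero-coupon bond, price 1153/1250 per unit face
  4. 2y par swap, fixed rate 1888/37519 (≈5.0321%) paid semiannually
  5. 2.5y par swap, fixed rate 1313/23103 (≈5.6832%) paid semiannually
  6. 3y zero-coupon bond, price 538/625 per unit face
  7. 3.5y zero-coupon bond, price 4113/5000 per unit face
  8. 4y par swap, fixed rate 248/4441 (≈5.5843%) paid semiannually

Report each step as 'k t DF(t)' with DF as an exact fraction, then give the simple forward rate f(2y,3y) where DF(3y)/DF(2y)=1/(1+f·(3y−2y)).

1 1/2 4923/5000
2 1 9393/10000
3 3/2 1153/1250
4 2 566/625
5 5/2 8687/10000
6 3 538/625
7 7/2 4113/5000
8 4 501/625
f(2y,3y) = ((566/625)/(538/625) − 1)/(1) = 14/269 ≈ 5.2045%

step 1 [0.5y] bond c/2=29/800: DF=(4081167/4000000 − 29/800·(0))/(1+29/800) = 4923/5000 ≈ 0.984600
step 2 [1y] bond c/2=9/200: DF=(2051751/2000000 − 9/200·(0.984600))/(1+9/200) = 9393/10000 ≈ 0.939300
step 3 [1.5y] zero: DF = P = 1153/1250 ≈ 0.922400
step 4 [2y] swap r/2=944/37519: DF=(1 − 944/37519·(0.984600+0.939300+0.922400))/(1+944/37519) = 566/625 ≈ 0.905600
step 5 [2.5y] swap r/2=1313/46206: DF=(1 − 1313/46206·(0.984600+0.939300+0.922400+0.905600))/(1+1313/46206) = 8687/10000 ≈ 0.868700
step 6 [3y] zero: DF = P = 538/625 ≈ 0.860800
step 7 [3.5y] zero: DF = P = 4113/5000 ≈ 0.822600
step 8 [4y] swap r/2=124/4441: DF=(1 − 124/4441·(0.984600+0.939300+0.922400+0.905600+0.868700+0.860800+0.822600))/(1+124/4441) = 501/625 ≈ 0.801600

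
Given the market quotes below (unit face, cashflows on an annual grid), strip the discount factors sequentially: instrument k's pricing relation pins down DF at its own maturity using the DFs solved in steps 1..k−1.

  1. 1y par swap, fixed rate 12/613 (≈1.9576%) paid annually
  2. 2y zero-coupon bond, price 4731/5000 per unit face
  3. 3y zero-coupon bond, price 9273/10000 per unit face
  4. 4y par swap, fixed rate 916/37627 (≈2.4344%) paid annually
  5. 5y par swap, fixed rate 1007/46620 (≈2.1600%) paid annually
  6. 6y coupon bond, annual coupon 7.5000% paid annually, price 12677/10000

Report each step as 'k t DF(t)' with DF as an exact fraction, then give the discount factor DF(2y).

step 1 [1y] swap r/1=12/613: DF=(1 − 12/613·(0))/(1+12/613) = 613/625 ≈ 0.980800
step 2 [2y] zero: DF = P = 4731/5000 ≈ 0.946200
step 3 [3y] zero: DF = P = 9273/10000 ≈ 0.927300
step 4 [4y] swap r/1=916/37627: DF=(1 − 916/37627·(0.980800+0.946200+0.927300))/(1+916/37627) = 2271/2500 ≈ 0.908400
step 5 [5y] swap r/1=1007/46620: DF=(1 − 1007/46620·(0.980800+0.946200+0.927300+0.908400))/(1+1007/46620) = 8993/10000 ≈ 0.899300
step 6 [6y] bond c/1=3/40: DF=(12677/10000 − 3/40·(0.980800+0.946200+0.927300+0.908400+0.899300))/(1+3/40) = 427/500 ≈ 0.854000

1 1 613/625
2 2 4731/5000
3 3 9273/10000
4 4 2271/2500
5 5 8993/10000
6 6 427/500
DF(2y) = 4731/5000 ≈ 0.946200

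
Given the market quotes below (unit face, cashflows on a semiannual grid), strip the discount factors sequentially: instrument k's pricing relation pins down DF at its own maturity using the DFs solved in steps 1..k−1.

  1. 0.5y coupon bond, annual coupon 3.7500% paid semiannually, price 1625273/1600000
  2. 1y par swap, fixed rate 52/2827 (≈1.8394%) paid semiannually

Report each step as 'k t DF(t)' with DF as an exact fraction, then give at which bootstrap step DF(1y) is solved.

1 1/2 9971/10000
2 1 4909/5000
DF(1y) is solved at step 2

step 1 [0.5y] bond c/2=3/160: DF=(1625273/1600000 − 3/160·(0))/(1+3/160) = 9971/10000 ≈ 0.997100
step 2 [1y] swap r/2=26/2827: DF=(1 − 26/2827·(0.997100))/(1+26/2827) = 4909/5000 ≈ 0.981800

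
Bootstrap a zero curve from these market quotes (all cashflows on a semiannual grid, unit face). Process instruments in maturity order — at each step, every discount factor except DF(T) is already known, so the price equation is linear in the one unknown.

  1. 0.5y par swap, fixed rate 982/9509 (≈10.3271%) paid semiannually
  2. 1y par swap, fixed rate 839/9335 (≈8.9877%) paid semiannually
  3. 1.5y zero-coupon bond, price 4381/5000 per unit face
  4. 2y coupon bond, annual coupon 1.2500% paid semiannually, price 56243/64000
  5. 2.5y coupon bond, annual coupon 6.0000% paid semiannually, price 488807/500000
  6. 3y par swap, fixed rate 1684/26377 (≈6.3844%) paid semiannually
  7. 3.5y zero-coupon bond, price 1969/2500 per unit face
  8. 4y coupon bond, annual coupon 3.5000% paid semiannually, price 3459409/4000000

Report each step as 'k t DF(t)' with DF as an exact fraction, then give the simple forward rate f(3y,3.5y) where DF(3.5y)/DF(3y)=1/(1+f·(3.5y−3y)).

1 1/2 9509/10000
2 1 9161/10000
3 3/2 4381/5000
4 2 8563/10000
5 5/2 8443/10000
6 3 2079/2500
7 7/2 1969/2500
8 4 7457/10000
f(3y,3.5y) = ((2079/2500)/(1969/2500) − 1)/(1/2) = 20/179 ≈ 11.1732%

step 1 [0.5y] swap r/2=491/9509: DF=(1 − 491/9509·(0))/(1+491/9509) = 9509/10000 ≈ 0.950900
step 2 [1y] swap r/2=839/18670: DF=(1 − 839/18670·(0.950900))/(1+839/18670) = 9161/10000 ≈ 0.916100
step 3 [1.5y] zero: DF = P = 4381/5000 ≈ 0.876200
step 4 [2y] bond c/2=1/160: DF=(56243/64000 − 1/160·(0.950900+0.916100+0.876200))/(1+1/160) = 8563/10000 ≈ 0.856300
step 5 [2.5y] bond c/2=3/100: DF=(488807/500000 − 3/100·(0.950900+0.916100+0.876200+0.856300))/(1+3/100) = 8443/10000 ≈ 0.844300
step 6 [3y] swap r/2=842/26377: DF=(1 − 842/26377·(0.950900+0.916100+0.876200+0.856300+0.844300))/(1+842/26377) = 2079/2500 ≈ 0.831600
step 7 [3.5y] zero: DF = P = 1969/2500 ≈ 0.787600
step 8 [4y] bond c/2=7/400: DF=(3459409/4000000 − 7/400·(0.950900+0.916100+0.876200+0.856300+0.844300+0.831600+0.787600))/(1+7/400) = 7457/10000 ≈ 0.745700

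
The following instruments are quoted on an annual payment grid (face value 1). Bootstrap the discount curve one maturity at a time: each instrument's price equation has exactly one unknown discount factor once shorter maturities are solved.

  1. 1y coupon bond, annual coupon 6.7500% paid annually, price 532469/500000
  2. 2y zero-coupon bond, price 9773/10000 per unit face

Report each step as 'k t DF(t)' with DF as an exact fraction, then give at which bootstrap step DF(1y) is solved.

step 1 [1y] bond c/1=27/400: DF=(532469/500000 − 27/400·(0))/(1+27/400) = 1247/1250 ≈ 0.997600
step 2 [2y] zero: DF = P = 9773/10000 ≈ 0.977300

1 1 1247/1250
2 2 9773/10000
DF(1y) is solved at step 1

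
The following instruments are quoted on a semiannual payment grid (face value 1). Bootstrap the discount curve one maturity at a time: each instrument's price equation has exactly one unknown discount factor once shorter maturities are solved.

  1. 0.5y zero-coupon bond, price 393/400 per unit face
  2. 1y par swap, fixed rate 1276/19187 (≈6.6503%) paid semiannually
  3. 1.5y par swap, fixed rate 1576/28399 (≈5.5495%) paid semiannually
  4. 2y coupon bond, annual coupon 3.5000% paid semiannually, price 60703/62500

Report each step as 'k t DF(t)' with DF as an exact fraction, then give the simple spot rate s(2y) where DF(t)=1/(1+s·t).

1 1/2 393/400
2 1 4681/5000
3 3/2 2303/2500
4 2 9057/10000
s(2y) = (1/(9057/10000) − 1)/(2) = 943/18114 ≈ 5.2059%

step 1 [0.5y] zero: DF = P = 393/400 ≈ 0.982500
step 2 [1y] swap r/2=638/19187: DF=(1 − 638/19187·(0.982500))/(1+638/19187) = 4681/5000 ≈ 0.936200
step 3 [1.5y] swap r/2=788/28399: DF=(1 − 788/28399·(0.982500+0.936200))/(1+788/28399) = 2303/2500 ≈ 0.921200
step 4 [2y] bond c/2=7/400: DF=(60703/62500 − 7/400·(0.982500+0.936200+0.921200))/(1+7/400) = 9057/10000 ≈ 0.905700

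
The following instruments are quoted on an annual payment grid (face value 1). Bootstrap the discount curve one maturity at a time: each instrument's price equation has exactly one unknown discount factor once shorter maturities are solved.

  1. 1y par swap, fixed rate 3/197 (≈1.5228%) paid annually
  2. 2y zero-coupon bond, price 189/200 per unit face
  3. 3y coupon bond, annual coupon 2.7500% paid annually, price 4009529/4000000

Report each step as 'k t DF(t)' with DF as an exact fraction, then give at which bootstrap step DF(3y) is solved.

1 1 197/200
2 2 189/200
3 3 9239/10000
DF(3y) is solved at step 3

step 1 [1y] swap r/1=3/197: DF=(1 − 3/197·(0))/(1+3/197) = 197/200 ≈ 0.985000
step 2 [2y] zero: DF = P = 189/200 ≈ 0.945000
step 3 [3y] bond c/1=11/400: DF=(4009529/4000000 − 11/400·(0.985000+0.945000))/(1+11/400) = 9239/10000 ≈ 0.923900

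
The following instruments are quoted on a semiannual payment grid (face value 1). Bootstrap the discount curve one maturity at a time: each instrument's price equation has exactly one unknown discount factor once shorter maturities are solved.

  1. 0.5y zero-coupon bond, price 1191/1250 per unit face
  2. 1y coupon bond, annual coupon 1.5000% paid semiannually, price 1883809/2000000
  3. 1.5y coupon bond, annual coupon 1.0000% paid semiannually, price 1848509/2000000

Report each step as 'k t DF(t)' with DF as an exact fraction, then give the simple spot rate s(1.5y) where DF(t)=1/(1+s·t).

step 1 [0.5y] zero: DF = P = 1191/1250 ≈ 0.952800
step 2 [1y] bond c/2=3/400: DF=(1883809/2000000 − 3/400·(0.952800))/(1+3/400) = 4639/5000 ≈ 0.927800
step 3 [1.5y] bond c/2=1/200: DF=(1848509/2000000 − 1/200·(0.952800+0.927800))/(1+1/200) = 9103/10000 ≈ 0.910300

1 1/2 1191/1250
2 1 4639/5000
3 3/2 9103/10000
s(1.5y) = (1/(9103/10000) − 1)/(3/2) = 598/9103 ≈ 6.5693%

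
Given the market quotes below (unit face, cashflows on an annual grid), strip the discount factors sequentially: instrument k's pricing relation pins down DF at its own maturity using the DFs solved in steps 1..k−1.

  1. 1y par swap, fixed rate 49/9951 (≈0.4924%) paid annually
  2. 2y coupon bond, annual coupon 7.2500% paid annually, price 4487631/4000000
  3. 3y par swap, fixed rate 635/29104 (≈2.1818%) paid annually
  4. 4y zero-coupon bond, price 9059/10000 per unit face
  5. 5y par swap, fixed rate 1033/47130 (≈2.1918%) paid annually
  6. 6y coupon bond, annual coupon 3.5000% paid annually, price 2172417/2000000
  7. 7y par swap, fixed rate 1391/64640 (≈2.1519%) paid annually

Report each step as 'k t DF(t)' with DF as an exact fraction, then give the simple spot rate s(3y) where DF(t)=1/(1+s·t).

step 1 [1y] swap r/1=49/9951: DF=(1 − 49/9951·(0))/(1+49/9951) = 9951/10000 ≈ 0.995100
step 2 [2y] bond c/1=29/400: DF=(4487631/4000000 − 29/400·(0.995100))/(1+29/400) = 2447/2500 ≈ 0.978800
step 3 [3y] swap r/1=635/29104: DF=(1 − 635/29104·(0.995100+0.978800))/(1+635/29104) = 1873/2000 ≈ 0.936500
step 4 [4y] zero: DF = P = 9059/10000 ≈ 0.905900
step 5 [5y] swap r/1=1033/47130: DF=(1 − 1033/47130·(0.995100+0.978800+0.936500+0.905900))/(1+1033/47130) = 8967/10000 ≈ 0.896700
step 6 [6y] bond c/1=7/200: DF=(2172417/2000000 − 7/200·(0.995100+0.978800+0.936500+0.905900+0.896700))/(1+7/200) = 8901/10000 ≈ 0.890100
step 7 [7y] swap r/1=1391/64640: DF=(1 − 1391/64640·(0.995100+0.978800+0.936500+0.905900+0.896700+0.890100))/(1+1391/64640) = 8609/10000 ≈ 0.860900

1 1 9951/10000
2 2 2447/2500
3 3 1873/2000
4 4 9059/10000
5 5 8967/10000
6 6 8901/10000
7 7 8609/10000
s(3y) = (1/(1873/2000) − 1)/(3) = 127/5619 ≈ 2.2602%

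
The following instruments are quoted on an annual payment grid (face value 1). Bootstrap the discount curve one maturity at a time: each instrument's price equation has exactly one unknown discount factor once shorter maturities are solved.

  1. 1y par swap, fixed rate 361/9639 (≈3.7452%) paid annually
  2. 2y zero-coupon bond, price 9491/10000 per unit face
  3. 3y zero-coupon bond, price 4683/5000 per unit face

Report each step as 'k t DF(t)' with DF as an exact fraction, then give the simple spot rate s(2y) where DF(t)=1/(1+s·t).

1 1 9639/10000
2 2 9491/10000
3 3 4683/5000
s(2y) = (1/(9491/10000) − 1)/(2) = 509/18982 ≈ 2.6815%

step 1 [1y] swap r/1=361/9639: DF=(1 − 361/9639·(0))/(1+361/9639) = 9639/10000 ≈ 0.963900
step 2 [2y] zero: DF = P = 9491/10000 ≈ 0.949100
step 3 [3y] zero: DF = P = 4683/5000 ≈ 0.936600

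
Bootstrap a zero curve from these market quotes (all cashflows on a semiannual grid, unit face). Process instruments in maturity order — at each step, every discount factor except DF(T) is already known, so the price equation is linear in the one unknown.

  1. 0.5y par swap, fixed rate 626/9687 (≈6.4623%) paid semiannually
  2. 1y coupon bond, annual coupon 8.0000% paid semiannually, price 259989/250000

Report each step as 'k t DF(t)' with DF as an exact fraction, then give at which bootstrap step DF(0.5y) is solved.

step 1 [0.5y] swap r/2=313/9687: DF=(1 − 313/9687·(0))/(1+313/9687) = 9687/10000 ≈ 0.968700
step 2 [1y] bond c/2=1/25: DF=(259989/250000 − 1/25·(0.968700))/(1+1/25) = 9627/10000 ≈ 0.962700

1 1/2 9687/10000
2 1 9627/10000
DF(0.5y) is solved at step 1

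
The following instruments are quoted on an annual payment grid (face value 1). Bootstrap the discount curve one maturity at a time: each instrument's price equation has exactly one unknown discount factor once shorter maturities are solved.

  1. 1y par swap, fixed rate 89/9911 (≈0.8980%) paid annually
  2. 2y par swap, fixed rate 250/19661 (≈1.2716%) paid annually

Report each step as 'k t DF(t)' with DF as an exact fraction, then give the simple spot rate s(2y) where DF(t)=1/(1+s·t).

1 1 9911/10000
2 2 39/40
s(2y) = (1/(39/40) − 1)/(2) = 1/78 ≈ 1.2821%

step 1 [1y] swap r/1=89/9911: DF=(1 − 89/9911·(0))/(1+89/9911) = 9911/10000 ≈ 0.991100
step 2 [2y] swap r/1=250/19661: DF=(1 − 250/19661·(0.991100))/(1+250/19661) = 39/40 ≈ 0.975000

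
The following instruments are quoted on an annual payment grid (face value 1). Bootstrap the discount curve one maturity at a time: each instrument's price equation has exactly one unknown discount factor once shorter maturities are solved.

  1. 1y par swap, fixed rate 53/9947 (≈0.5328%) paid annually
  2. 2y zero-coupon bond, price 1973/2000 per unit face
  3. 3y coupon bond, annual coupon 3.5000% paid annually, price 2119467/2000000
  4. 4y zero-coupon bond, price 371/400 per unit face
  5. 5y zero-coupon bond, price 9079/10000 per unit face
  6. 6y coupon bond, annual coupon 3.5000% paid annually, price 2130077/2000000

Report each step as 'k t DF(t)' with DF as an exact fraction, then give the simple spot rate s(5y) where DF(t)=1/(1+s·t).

step 1 [1y] swap r/1=53/9947: DF=(1 − 53/9947·(0))/(1+53/9947) = 9947/10000 ≈ 0.994700
step 2 [2y] zero: DF = P = 1973/2000 ≈ 0.986500
step 3 [3y] bond c/1=7/200: DF=(2119467/2000000 − 7/200·(0.994700+0.986500))/(1+7/200) = 9569/10000 ≈ 0.956900
step 4 [4y] zero: DF = P = 371/400 ≈ 0.927500
step 5 [5y] zero: DF = P = 9079/10000 ≈ 0.907900
step 6 [6y] bond c/1=7/200: DF=(2130077/2000000 − 7/200·(0.994700+0.986500+0.956900+0.927500+0.907900))/(1+7/200) = 2169/2500 ≈ 0.867600

1 1 9947/10000
2 2 1973/2000
3 3 9569/10000
4 4 371/400
5 5 9079/10000
6 6 2169/2500
s(5y) = (1/(9079/10000) − 1)/(5) = 921/45395 ≈ 2.0289%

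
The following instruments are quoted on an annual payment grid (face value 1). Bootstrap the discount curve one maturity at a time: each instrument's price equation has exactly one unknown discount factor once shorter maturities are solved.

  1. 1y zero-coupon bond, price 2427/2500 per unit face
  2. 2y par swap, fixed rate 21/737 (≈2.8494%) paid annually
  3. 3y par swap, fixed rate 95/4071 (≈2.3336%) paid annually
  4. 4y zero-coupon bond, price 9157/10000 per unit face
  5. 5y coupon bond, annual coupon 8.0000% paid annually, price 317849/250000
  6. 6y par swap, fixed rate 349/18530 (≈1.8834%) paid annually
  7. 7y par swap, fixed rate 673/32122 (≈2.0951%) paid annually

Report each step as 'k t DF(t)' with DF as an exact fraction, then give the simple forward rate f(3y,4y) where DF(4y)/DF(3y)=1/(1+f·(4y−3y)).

1 1 2427/2500
2 2 4727/5000
3 3 1867/2000
4 4 9157/10000
5 5 8983/10000
6 6 8953/10000
7 7 4327/5000
f(3y,4y) = ((1867/2000)/(9157/10000) − 1)/(1) = 178/9157 ≈ 1.9439%

step 1 [1y] zero: DF = P = 2427/2500 ≈ 0.970800
step 2 [2y] swap r/1=21/737: DF=(1 − 21/737·(0.970800))/(1+21/737) = 4727/5000 ≈ 0.945400
step 3 [3y] swap r/1=95/4071: DF=(1 − 95/4071·(0.970800+0.945400))/(1+95/4071) = 1867/2000 ≈ 0.933500
step 4 [4y] zero: DF = P = 9157/10000 ≈ 0.915700
step 5 [5y] bond c/1=2/25: DF=(317849/250000 − 2/25·(0.970800+0.945400+0.933500+0.915700))/(1+2/25) = 8983/10000 ≈ 0.898300
step 6 [6y] swap r/1=349/18530: DF=(1 − 349/18530·(0.970800+0.945400+0.933500+0.915700+0.898300))/(1+349/18530) = 8953/10000 ≈ 0.895300
step 7 [7y] swap r/1=673/32122: DF=(1 − 673/32122·(0.970800+0.945400+0.933500+0.915700+0.898300+0.895300))/(1+673/32122) = 4327/5000 ≈ 0.865400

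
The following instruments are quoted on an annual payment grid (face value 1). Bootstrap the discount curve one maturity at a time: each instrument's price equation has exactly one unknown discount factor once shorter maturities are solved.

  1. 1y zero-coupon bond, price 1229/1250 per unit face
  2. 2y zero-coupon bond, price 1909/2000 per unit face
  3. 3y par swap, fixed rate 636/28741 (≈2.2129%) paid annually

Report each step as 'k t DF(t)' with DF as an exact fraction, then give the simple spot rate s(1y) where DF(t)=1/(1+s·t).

1 1 1229/1250
2 2 1909/2000
3 3 2341/2500
s(1y) = (1/(1229/1250) − 1)/(1) = 21/1229 ≈ 1.7087%

step 1 [1y] zero: DF = P = 1229/1250 ≈ 0.983200
step 2 [2y] zero: DF = P = 1909/2000 ≈ 0.954500
step 3 [3y] swap r/1=636/28741: DF=(1 − 636/28741·(0.983200+0.954500))/(1+636/28741) = 2341/2500 ≈ 0.936400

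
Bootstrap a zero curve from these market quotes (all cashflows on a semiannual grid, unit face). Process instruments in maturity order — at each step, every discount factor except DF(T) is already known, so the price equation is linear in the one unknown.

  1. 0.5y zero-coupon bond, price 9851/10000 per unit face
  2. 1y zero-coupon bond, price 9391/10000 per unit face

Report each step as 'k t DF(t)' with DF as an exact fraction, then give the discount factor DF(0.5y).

1 1/2 9851/10000
2 1 9391/10000
DF(0.5y) = 9851/10000 ≈ 0.985100

step 1 [0.5y] zero: DF = P = 9851/10000 ≈ 0.985100
step 2 [1y] zero: DF = P = 9391/10000 ≈ 0.939100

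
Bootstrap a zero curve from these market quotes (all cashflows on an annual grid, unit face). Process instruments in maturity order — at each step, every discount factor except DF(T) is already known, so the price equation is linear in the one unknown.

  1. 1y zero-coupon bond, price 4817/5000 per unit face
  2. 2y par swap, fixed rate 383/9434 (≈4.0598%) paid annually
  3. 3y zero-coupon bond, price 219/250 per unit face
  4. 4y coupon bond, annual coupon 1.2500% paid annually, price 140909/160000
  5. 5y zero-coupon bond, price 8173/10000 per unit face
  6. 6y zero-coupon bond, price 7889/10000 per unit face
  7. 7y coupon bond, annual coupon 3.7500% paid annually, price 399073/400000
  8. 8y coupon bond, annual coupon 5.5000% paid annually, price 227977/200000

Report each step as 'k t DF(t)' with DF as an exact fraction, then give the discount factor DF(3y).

1 1 4817/5000
2 2 4617/5000
3 3 219/250
4 4 8357/10000
5 5 8173/10000
6 6 7889/10000
7 7 1547/2000
8 8 961/1250
DF(3y) = 219/250 ≈ 0.876000

step 1 [1y] zero: DF = P = 4817/5000 ≈ 0.963400
step 2 [2y] swap r/1=383/9434: DF=(1 − 383/9434·(0.963400))/(1+383/9434) = 4617/5000 ≈ 0.923400
step 3 [3y] zero: DF = P = 219/250 ≈ 0.876000
step 4 [4y] bond c/1=1/80: DF=(140909/160000 − 1/80·(0.963400+0.923400+0.876000))/(1+1/80) = 8357/10000 ≈ 0.835700
step 5 [5y] zero: DF = P = 8173/10000 ≈ 0.817300
step 6 [6y] zero: DF = P = 7889/10000 ≈ 0.788900
step 7 [7y] bond c/1=3/80: DF=(399073/400000 − 3/80·(0.963400+0.923400+0.876000+0.835700+0.817300+0.788900))/(1+3/80) = 1547/2000 ≈ 0.773500
step 8 [8y] bond c/1=11/200: DF=(227977/200000 − 11/200·(0.963400+0.923400+0.876000+0.835700+0.817300+0.788900+0.773500))/(1+11/200) = 961/1250 ≈ 0.768800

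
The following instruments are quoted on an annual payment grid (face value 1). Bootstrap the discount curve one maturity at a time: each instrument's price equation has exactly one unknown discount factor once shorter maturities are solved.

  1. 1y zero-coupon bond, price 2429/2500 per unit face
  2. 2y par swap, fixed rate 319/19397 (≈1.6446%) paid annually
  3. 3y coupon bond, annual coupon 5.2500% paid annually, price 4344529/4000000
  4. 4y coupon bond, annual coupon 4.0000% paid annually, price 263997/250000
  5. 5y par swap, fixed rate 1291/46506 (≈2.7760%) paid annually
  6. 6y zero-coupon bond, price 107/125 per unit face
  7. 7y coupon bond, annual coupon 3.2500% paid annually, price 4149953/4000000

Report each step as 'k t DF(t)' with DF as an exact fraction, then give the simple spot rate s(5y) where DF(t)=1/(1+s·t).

1 1 2429/2500
2 2 9681/10000
3 3 1169/1250
4 4 1131/1250
5 5 8709/10000
6 6 107/125
7 7 1663/2000
s(5y) = (1/(8709/10000) − 1)/(5) = 1291/43545 ≈ 2.9647%

step 1 [1y] zero: DF = P = 2429/2500 ≈ 0.971600
step 2 [2y] swap r/1=319/19397: DF=(1 − 319/19397·(0.971600))/(1+319/19397) = 9681/10000 ≈ 0.968100
step 3 [3y] bond c/1=21/400: DF=(4344529/4000000 − 21/400·(0.971600+0.968100))/(1+21/400) = 1169/1250 ≈ 0.935200
step 4 [4y] bond c/1=1/25: DF=(263997/250000 − 1/25·(0.971600+0.968100+0.935200))/(1+1/25) = 1131/1250 ≈ 0.904800
step 5 [5y] swap r/1=1291/46506: DF=(1 − 1291/46506·(0.971600+0.968100+0.935200+0.904800))/(1+1291/46506) = 8709/10000 ≈ 0.870900
step 6 [6y] zero: DF = P = 107/125 ≈ 0.856000
step 7 [7y] bond c/1=13/400: DF=(4149953/4000000 − 13/400·(0.971600+0.968100+0.935200+0.904800+0.870900+0.856000))/(1+13/400) = 1663/2000 ≈ 0.831500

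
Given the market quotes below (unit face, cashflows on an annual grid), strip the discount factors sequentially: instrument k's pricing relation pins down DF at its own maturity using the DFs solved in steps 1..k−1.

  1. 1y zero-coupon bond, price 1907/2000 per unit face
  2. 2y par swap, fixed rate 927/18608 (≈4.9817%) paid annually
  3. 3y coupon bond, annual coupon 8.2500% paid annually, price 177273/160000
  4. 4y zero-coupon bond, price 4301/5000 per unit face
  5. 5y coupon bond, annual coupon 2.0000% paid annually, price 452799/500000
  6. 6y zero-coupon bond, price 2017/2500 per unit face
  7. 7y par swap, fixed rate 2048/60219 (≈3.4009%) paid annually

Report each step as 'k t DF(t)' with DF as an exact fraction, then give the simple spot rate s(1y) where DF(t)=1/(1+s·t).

1 1 1907/2000
2 2 9073/10000
3 3 8817/10000
4 4 4301/5000
5 5 2043/2500
6 6 2017/2500
7 7 497/625
s(1y) = (1/(1907/2000) − 1)/(1) = 93/1907 ≈ 4.8768%

step 1 [1y] zero: DF = P = 1907/2000 ≈ 0.953500
step 2 [2y] swap r/1=927/18608: DF=(1 − 927/18608·(0.953500))/(1+927/18608) = 9073/10000 ≈ 0.907300
step 3 [3y] bond c/1=33/400: DF=(177273/160000 − 33/400·(0.953500+0.907300))/(1+33/400) = 8817/10000 ≈ 0.881700
step 4 [4y] zero: DF = P = 4301/5000 ≈ 0.860200
step 5 [5y] bond c/1=1/50: DF=(452799/500000 − 1/50·(0.953500+0.907300+0.881700+0.860200))/(1+1/50) = 2043/2500 ≈ 0.817200
step 6 [6y] zero: DF = P = 2017/2500 ≈ 0.806800
step 7 [7y] swap r/1=2048/60219: DF=(1 − 2048/60219·(0.953500+0.907300+0.881700+0.860200+0.817200+0.806800))/(1+2048/60219) = 497/625 ≈ 0.795200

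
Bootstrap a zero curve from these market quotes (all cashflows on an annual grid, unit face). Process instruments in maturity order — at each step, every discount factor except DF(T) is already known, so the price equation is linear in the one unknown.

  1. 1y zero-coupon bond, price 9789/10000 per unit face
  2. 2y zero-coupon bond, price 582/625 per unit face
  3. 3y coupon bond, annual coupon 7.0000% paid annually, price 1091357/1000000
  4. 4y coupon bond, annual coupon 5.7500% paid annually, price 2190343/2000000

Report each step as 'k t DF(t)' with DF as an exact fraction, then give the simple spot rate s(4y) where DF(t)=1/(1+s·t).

1 1 9789/10000
2 2 582/625
3 3 179/200
4 4 8831/10000
s(4y) = (1/(8831/10000) − 1)/(4) = 1169/35324 ≈ 3.3094%

step 1 [1y] zero: DF = P = 9789/10000 ≈ 0.978900
step 2 [2y] zero: DF = P = 582/625 ≈ 0.931200
step 3 [3y] bond c/1=7/100: DF=(1091357/1000000 − 7/100·(0.978900+0.931200))/(1+7/100) = 179/200 ≈ 0.895000
step 4 [4y] bond c/1=23/400: DF=(2190343/2000000 − 23/400·(0.978900+0.931200+0.895000))/(1+23/400) = 8831/10000 ≈ 0.883100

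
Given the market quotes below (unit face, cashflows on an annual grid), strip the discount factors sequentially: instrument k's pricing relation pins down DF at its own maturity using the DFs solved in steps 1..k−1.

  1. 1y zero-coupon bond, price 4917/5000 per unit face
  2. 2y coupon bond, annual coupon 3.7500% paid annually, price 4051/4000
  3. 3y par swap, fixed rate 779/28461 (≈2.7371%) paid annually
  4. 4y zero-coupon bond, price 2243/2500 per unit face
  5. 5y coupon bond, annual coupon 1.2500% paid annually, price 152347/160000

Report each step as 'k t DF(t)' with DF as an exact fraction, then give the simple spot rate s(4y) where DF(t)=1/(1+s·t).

step 1 [1y] zero: DF = P = 4917/5000 ≈ 0.983400
step 2 [2y] bond c/1=3/80: DF=(4051/4000 − 3/80·(0.983400))/(1+3/80) = 4703/5000 ≈ 0.940600
step 3 [3y] swap r/1=779/28461: DF=(1 − 779/28461·(0.983400+0.940600))/(1+779/28461) = 9221/10000 ≈ 0.922100
step 4 [4y] zero: DF = P = 2243/2500 ≈ 0.897200
step 5 [5y] bond c/1=1/80: DF=(152347/160000 − 1/80·(0.983400+0.940600+0.922100+0.897200))/(1+1/80) = 4471/5000 ≈ 0.894200

1 1 4917/5000
2 2 4703/5000
3 3 9221/10000
4 4 2243/2500
5 5 4471/5000
s(4y) = (1/(2243/2500) − 1)/(4) = 257/8972 ≈ 2.8645%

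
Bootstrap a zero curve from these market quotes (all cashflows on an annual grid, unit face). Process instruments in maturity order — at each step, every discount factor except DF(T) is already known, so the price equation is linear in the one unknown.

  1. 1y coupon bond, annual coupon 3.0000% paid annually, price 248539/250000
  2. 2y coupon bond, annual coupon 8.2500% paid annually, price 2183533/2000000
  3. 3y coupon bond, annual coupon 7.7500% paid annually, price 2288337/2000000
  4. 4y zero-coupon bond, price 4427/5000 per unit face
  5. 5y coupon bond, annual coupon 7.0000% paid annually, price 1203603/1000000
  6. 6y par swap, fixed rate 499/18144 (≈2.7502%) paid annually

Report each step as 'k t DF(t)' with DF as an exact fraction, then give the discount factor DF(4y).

1 1 2413/2500
2 2 187/200
3 3 2313/2500
4 4 4427/5000
5 5 8821/10000
6 6 8503/10000
DF(4y) = 4427/5000 ≈ 0.885400

step 1 [1y] bond c/1=3/100: DF=(248539/250000 − 3/100·(0))/(1+3/100) = 2413/2500 ≈ 0.965200
step 2 [2y] bond c/1=33/400: DF=(2183533/2000000 − 33/400·(0.965200))/(1+33/400) = 187/200 ≈ 0.935000
step 3 [3y] bond c/1=31/400: DF=(2288337/2000000 − 31/400·(0.965200+0.935000))/(1+31/400) = 2313/2500 ≈ 0.925200
step 4 [4y] zero: DF = P = 4427/5000 ≈ 0.885400
step 5 [5y] bond c/1=7/100: DF=(1203603/1000000 − 7/100·(0.965200+0.935000+0.925200+0.885400))/(1+7/100) = 8821/10000 ≈ 0.882100
step 6 [6y] swap r/1=499/18144: DF=(1 − 499/18144·(0.965200+0.935000+0.925200+0.885400+0.882100))/(1+499/18144) = 8503/10000 ≈ 0.850300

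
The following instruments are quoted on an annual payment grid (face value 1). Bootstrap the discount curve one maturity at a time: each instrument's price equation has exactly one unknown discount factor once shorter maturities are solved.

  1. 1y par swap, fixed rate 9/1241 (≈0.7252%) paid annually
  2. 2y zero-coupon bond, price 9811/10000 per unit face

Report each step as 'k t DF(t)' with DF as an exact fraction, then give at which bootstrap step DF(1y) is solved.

1 1 1241/1250
2 2 9811/10000
DF(1y) is solved at step 1

step 1 [1y] swap r/1=9/1241: DF=(1 − 9/1241·(0))/(1+9/1241) = 1241/1250 ≈ 0.992800
step 2 [2y] zero: DF = P = 9811/10000 ≈ 0.981100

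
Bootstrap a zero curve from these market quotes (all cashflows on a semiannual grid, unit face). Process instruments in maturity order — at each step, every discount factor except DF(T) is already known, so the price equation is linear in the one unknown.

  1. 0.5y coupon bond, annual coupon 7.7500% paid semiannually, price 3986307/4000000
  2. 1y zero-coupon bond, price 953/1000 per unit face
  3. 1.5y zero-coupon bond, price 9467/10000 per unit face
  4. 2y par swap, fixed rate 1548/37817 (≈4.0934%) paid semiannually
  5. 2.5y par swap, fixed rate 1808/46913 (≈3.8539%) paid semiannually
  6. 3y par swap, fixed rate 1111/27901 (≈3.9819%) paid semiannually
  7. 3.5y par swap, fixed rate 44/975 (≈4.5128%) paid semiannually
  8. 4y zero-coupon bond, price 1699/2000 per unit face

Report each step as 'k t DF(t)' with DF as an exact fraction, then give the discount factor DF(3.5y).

1 1/2 4797/5000
2 1 953/1000
3 3/2 9467/10000
4 2 4613/5000
5 5/2 1137/1250
6 3 8889/10000
7 7/2 2137/2500
8 4 1699/2000
DF(3.5y) = 2137/2500 ≈ 0.854800

step 1 [0.5y] bond c/2=31/800: DF=(3986307/4000000 − 31/800·(0))/(1+31/800) = 4797/5000 ≈ 0.959400
step 2 [1y] zero: DF = P = 953/1000 ≈ 0.953000
step 3 [1.5y] zero: DF = P = 9467/10000 ≈ 0.946700
step 4 [2y] swap r/2=774/37817: DF=(1 − 774/37817·(0.959400+0.953000+0.946700))/(1+774/37817) = 4613/5000 ≈ 0.922600
step 5 [2.5y] swap r/2=904/46913: DF=(1 − 904/46913·(0.959400+0.953000+0.946700+0.922600))/(1+904/46913) = 1137/1250 ≈ 0.909600
step 6 [3y] swap r/2=1111/55802: DF=(1 − 1111/55802·(0.959400+0.953000+0.946700+0.922600+0.909600))/(1+1111/55802) = 8889/10000 ≈ 0.888900
step 7 [3.5y] swap r/2=22/975: DF=(1 − 22/975·(0.959400+0.953000+0.946700+0.922600+0.909600+0.888900))/(1+22/975) = 2137/2500 ≈ 0.854800
step 8 [4y] zero: DF = P = 1699/2000 ≈ 0.849500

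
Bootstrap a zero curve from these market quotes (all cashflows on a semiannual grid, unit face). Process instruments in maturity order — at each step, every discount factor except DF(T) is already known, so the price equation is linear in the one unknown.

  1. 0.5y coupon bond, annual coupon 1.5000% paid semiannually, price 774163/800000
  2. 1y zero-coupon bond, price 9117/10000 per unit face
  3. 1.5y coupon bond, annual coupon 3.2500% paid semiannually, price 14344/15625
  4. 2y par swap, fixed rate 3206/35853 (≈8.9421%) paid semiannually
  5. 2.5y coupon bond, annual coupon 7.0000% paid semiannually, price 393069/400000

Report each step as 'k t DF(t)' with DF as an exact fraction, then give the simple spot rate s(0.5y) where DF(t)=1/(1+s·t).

1 1/2 1921/2000
2 1 9117/10000
3 3/2 4367/5000
4 2 8397/10000
5 5/2 4141/5000
s(0.5y) = (1/(1921/2000) − 1)/(1/2) = 158/1921 ≈ 8.2249%

step 1 [0.5y] bond c/2=3/400: DF=(774163/800000 − 3/400·(0))/(1+3/400) = 1921/2000 ≈ 0.960500
step 2 [1y] zero: DF = P = 9117/10000 ≈ 0.911700
step 3 [1.5y] bond c/2=13/800: DF=(14344/15625 − 13/800·(0.960500+0.911700))/(1+13/800) = 4367/5000 ≈ 0.873400
step 4 [2y] swap r/2=1603/35853: DF=(1 − 1603/35853·(0.960500+0.911700+0.873400))/(1+1603/35853) = 8397/10000 ≈ 0.839700
step 5 [2.5y] bond c/2=7/200: DF=(393069/400000 − 7/200·(0.960500+0.911700+0.873400+0.839700))/(1+7/200) = 4141/5000 ≈ 0.828200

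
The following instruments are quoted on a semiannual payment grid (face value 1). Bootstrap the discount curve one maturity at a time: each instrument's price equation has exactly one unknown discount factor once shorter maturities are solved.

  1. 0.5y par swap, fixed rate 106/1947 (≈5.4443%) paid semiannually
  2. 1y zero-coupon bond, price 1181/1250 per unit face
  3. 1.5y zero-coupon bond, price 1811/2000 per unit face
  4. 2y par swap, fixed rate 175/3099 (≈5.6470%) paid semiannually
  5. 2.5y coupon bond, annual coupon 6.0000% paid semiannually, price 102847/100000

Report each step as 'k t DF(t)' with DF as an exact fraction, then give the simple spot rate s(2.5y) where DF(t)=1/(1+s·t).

1 1/2 1947/2000
2 1 1181/1250
3 3/2 1811/2000
4 2 179/200
5 5/2 4451/5000
s(2.5y) = (1/(4451/5000) − 1)/(5/2) = 1098/22255 ≈ 4.9337%

step 1 [0.5y] swap r/2=53/1947: DF=(1 − 53/1947·(0))/(1+53/1947) = 1947/2000 ≈ 0.973500
step 2 [1y] zero: DF = P = 1181/1250 ≈ 0.944800
step 3 [1.5y] zero: DF = P = 1811/2000 ≈ 0.905500
step 4 [2y] swap r/2=175/6198: DF=(1 − 175/6198·(0.973500+0.944800+0.905500))/(1+175/6198) = 179/200 ≈ 0.895000
step 5 [2.5y] bond c/2=3/100: DF=(102847/100000 − 3/100·(0.973500+0.944800+0.905500+0.895000))/(1+3/100) = 4451/5000 ≈ 0.890200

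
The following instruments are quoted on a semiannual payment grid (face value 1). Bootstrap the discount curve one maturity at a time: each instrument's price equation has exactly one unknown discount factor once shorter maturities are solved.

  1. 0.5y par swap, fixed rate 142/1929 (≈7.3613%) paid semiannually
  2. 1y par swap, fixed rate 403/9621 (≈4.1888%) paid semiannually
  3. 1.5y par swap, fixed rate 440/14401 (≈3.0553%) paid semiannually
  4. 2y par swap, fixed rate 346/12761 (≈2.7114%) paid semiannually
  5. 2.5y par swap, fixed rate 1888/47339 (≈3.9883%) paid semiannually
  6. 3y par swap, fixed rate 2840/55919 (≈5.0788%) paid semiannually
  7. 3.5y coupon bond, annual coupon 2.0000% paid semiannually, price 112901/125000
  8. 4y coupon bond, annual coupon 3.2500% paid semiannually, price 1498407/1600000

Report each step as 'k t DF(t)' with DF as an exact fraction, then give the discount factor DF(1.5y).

step 1 [0.5y] swap r/2=71/1929: DF=(1 − 71/1929·(0))/(1+71/1929) = 1929/2000 ≈ 0.964500
step 2 [1y] swap r/2=403/19242: DF=(1 − 403/19242·(0.964500))/(1+403/19242) = 9597/10000 ≈ 0.959700
step 3 [1.5y] swap r/2=220/14401: DF=(1 − 220/14401·(0.964500+0.959700))/(1+220/14401) = 239/250 ≈ 0.956000
step 4 [2y] swap r/2=173/12761: DF=(1 − 173/12761·(0.964500+0.959700+0.956000))/(1+173/12761) = 9481/10000 ≈ 0.948100
step 5 [2.5y] swap r/2=944/47339: DF=(1 − 944/47339·(0.964500+0.959700+0.956000+0.948100))/(1+944/47339) = 566/625 ≈ 0.905600
step 6 [3y] swap r/2=1420/55919: DF=(1 − 1420/55919·(0.964500+0.959700+0.956000+0.948100+0.905600))/(1+1420/55919) = 429/500 ≈ 0.858000
step 7 [3.5y] bond c/2=1/100: DF=(112901/125000 − 1/100·(0.964500+0.959700+0.956000+0.948100+0.905600+0.858000))/(1+1/100) = 8389/10000 ≈ 0.838900
step 8 [4y] bond c/2=13/800: DF=(1498407/1600000 − 13/800·(0.964500+0.959700+0.956000+0.948100+0.905600+0.858000+0.838900))/(1+13/800) = 8187/10000 ≈ 0.818700

1 1/2 1929/2000
2 1 9597/10000
3 3/2 239/250
4 2 9481/10000
5 5/2 566/625
6 3 429/500
7 7/2 8389/10000
8 4 8187/10000
DF(1.5y) = 239/250 ≈ 0.956000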